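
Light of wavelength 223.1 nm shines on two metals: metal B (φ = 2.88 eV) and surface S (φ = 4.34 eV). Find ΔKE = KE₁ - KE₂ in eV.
1.4600 eV

Using KE_max = hc/λ - φ for each metal:

Photon energy: E = hc/λ = 5.5573 eV

For metal B (φ₁ = 2.88 eV):
KE₁ = E - φ₁ = 5.5573 - 2.88 = 2.6773 eV

For surface S (φ₂ = 4.34 eV):
KE₂ = E - φ₂ = 5.5573 - 4.34 = 1.2173 eV

Difference:
ΔKE = KE₁ - KE₂ = 2.6773 - 1.2173 = 1.4600 eV

Note: The difference equals the difference in work functions: 4.34 - 2.88 = 1.46 eV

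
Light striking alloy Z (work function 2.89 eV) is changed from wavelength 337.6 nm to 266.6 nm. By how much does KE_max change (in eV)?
0.9781 eV

Using Einstein's equation: KE_max = hc/λ - φ

For λ₁ = 337.6 nm:
KE₁ = hc/λ₁ - φ = 3.6725 - 2.89 = 0.7825 eV

For λ₂ = 266.6 nm:
KE₂ = hc/λ₂ - φ = 4.6506 - 2.89 = 1.7606 eV

Change in KE:
ΔKE = KE₂ - KE₁ = 1.7606 - 0.7825 = 0.9781 eV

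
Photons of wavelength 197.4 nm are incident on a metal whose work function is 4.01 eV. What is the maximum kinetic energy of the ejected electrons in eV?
2.2709 eV

Using Einstein's photoelectric equation: KE_max = hf - φ = hc/λ - φ

First, calculate the photon energy:
E_photon = hc/λ = (6.626×10⁻³⁴ J·s)(3×10⁸ m/s) / (197.4×10⁻⁹ m)
E_photon = 6.2809 eV

Then, the maximum kinetic energy:
KE_max = E_photon - φ = 6.2809 eV - 4.01 eV = 2.2709 eV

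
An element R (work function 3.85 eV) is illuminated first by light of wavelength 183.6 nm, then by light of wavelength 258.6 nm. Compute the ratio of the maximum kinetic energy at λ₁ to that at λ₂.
3.0737

Using Einstein's equation: KE_max = hc/λ - φ

For λ₁ = 183.6 nm:
E₁ = hc/λ₁ = 6.7530 eV
KE₁ = E₁ - φ = 6.7530 - 3.85 = 2.9030 eV

For λ₂ = 258.6 nm:
E₂ = hc/λ₂ = 4.7944 eV
KE₂ = E₂ - φ = 4.7944 - 3.85 = 0.9444 eV

Ratio: KE₁/KE₂ = 2.9030/0.9444 = 3.0737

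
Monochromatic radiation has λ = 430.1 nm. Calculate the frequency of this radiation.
6.9703e+14 Hz

Using the wave equation: c = fλ

Solving for frequency:
f = c/λ = (3×10⁸ m/s) / (430.1×10⁻⁹ m)
f = 6.9703e+14 Hz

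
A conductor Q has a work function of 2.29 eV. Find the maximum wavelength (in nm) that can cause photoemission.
541.42 nm

The threshold wavelength is when the photon energy equals the work function:
hc/λ₀ = φ

Solving for λ₀:
λ₀ = hc/φ = (6.626×10⁻³⁴ J·s)(3×10⁸ m/s) / (2.29 eV × 1.602×10⁻¹⁹ J/eV)
λ₀ = 541.42 nm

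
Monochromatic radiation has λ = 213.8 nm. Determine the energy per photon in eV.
5.7991 eV

Using E = hf = hc/λ:

E = hc/λ = (6.626×10⁻³⁴ J·s)(3×10⁸ m/s) / (213.8×10⁻⁹ m)
E = 5.7991 eV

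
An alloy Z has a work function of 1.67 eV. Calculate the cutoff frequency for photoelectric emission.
4.0380e+14 Hz

The threshold frequency is when the photon energy equals the work function:
hf₀ = φ

Solving for f₀:
f₀ = φ/h = (1.67 eV × 1.602×10⁻¹⁹ J/eV) / (6.626×10⁻³⁴ J·s)
f₀ = 4.0380e+14 Hz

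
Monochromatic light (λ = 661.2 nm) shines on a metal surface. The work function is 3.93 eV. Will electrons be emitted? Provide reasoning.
No

For photoemission, the photon energy must exceed the work function.

Photon energy: E = hc/λ = 1.8751 eV
Work function: φ = 3.93 eV

Since E_photon (1.8751 eV) < φ (3.93 eV), photoemission will NOT occur.
The threshold wavelength is λ₀ = hc/φ = 315.5 nm.
Since 661.2 nm > 315.5 nm, the photons lack sufficient energy.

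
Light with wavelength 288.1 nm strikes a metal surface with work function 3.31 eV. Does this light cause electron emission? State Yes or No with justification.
Yes

For photoemission, the photon energy must exceed the work function.

Photon energy: E = hc/λ = 4.3035 eV
Work function: φ = 3.31 eV

Since E_photon (4.3035 eV) > φ (3.31 eV), photoemission WILL occur.
The threshold wavelength is λ₀ = hc/φ = 374.6 nm.
Since 288.1 nm < 374.6 nm, the light has sufficient energy.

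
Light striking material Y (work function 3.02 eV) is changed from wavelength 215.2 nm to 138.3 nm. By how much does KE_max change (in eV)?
3.2035 eV

Using Einstein's equation: KE_max = hc/λ - φ

For λ₁ = 215.2 nm:
KE₁ = hc/λ₁ - φ = 5.7613 - 3.02 = 2.7413 eV

For λ₂ = 138.3 nm:
KE₂ = hc/λ₂ - φ = 8.9649 - 3.02 = 5.9449 eV

Change in KE:
ΔKE = KE₂ - KE₁ = 5.9449 - 2.7413 = 3.2035 eV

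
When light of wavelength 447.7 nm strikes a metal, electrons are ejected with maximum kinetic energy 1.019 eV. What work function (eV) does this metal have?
1.75 eV

From Einstein's photoelectric equation: KE_max = hf - φ = hc/λ - φ

Rearranging for φ:
φ = hc/λ - KE_max

Calculate photon energy:
E_photon = hc/λ = 2.7694 eV

Therefore:
φ = 2.7694 - 1.019 = 1.75 eV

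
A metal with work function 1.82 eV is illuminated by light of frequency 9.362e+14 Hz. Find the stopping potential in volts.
2.0518 V

The stopping potential V_s satisfies: eV_s = KE_max

First, find KE_max using Einstein's equation:
E_photon = hf = (6.626×10⁻³⁴ J·s)(9.362e+14 Hz) = 3.8718 eV
KE_max = E_photon - φ = 3.8718 - 1.82 = 2.0518 eV

Since eV_s = KE_max:
V_s = KE_max/e = 2.0518 V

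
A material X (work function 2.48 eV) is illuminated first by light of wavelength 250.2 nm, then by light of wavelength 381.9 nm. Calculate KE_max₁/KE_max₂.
3.2294

Using Einstein's equation: KE_max = hc/λ - φ

For λ₁ = 250.2 nm:
E₁ = hc/λ₁ = 4.9554 eV
KE₁ = E₁ - φ = 4.9554 - 2.48 = 2.4754 eV

For λ₂ = 381.9 nm:
E₂ = hc/λ₂ = 3.2465 eV
KE₂ = E₂ - φ = 3.2465 - 2.48 = 0.7665 eV

Ratio: KE₁/KE₂ = 2.4754/0.7665 = 3.2294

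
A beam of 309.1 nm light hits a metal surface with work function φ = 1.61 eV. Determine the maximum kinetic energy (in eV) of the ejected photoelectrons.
2.4011 eV

Using Einstein's photoelectric equation: KE_max = hf - φ = hc/λ - φ

First, calculate the photon energy:
E_photon = hc/λ = (6.626×10⁻³⁴ J·s)(3×10⁸ m/s) / (309.1×10⁻⁹ m)
E_photon = 4.0111 eV

Then, the maximum kinetic energy:
KE_max = E_photon - φ = 4.0111 eV - 1.61 eV = 2.4011 eV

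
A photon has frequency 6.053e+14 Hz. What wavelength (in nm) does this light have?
495.28 nm

Using the wave equation: c = fλ

Solving for wavelength:
λ = c/f = (3×10⁸ m/s) / (6.053e+14 Hz)
λ = 495.28 nm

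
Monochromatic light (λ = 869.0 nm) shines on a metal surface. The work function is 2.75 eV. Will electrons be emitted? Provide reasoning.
No

For photoemission, the photon energy must exceed the work function.

Photon energy: E = hc/λ = 1.4267 eV
Work function: φ = 2.75 eV

Since E_photon (1.4267 eV) < φ (2.75 eV), photoemission will NOT occur.
The threshold wavelength is λ₀ = hc/φ = 450.9 nm.
Since 869.0 nm > 450.9 nm, the photons lack sufficient energy.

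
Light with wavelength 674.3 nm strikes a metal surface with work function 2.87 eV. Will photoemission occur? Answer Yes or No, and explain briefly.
No

For photoemission, the photon energy must exceed the work function.

Photon energy: E = hc/λ = 1.8387 eV
Work function: φ = 2.87 eV

Since E_photon (1.8387 eV) < φ (2.87 eV), photoemission will NOT occur.
The threshold wavelength is λ₀ = hc/φ = 432.0 nm.
Since 674.3 nm > 432.0 nm, the photons lack sufficient energy.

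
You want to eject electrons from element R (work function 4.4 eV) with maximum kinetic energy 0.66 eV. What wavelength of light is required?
245.03 nm

From Einstein's equation: KE_max = hc/λ - φ

Rearranging for λ:
hc/λ = KE_max + φ
λ = hc/(KE_max + φ)

Required photon energy:
E_photon = KE_max + φ = 0.66 + 4.4 = 5.06 eV

Required wavelength:
λ = hc/E_photon = (6.626×10⁻³⁴)(3×10⁸) / (5.06 × 1.602×10⁻¹⁹)
λ = 245.03 nm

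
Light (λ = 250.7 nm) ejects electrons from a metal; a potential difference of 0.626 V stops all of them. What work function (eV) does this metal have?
4.32 eV

The stopping potential gives the maximum kinetic energy: KE_max = eV_s = 0.626 eV

From Einstein's photoelectric equation: KE_max = hc/λ - φ
Rearranging: φ = hc/λ - KE_max

Calculate photon energy:
E_photon = hc/λ = (6.626×10⁻³⁴ J·s)(3×10⁸ m/s) / (250.7×10⁻⁹ m) = 4.9455 eV

Therefore:
φ = 4.9455 - 0.626 = 4.32 eV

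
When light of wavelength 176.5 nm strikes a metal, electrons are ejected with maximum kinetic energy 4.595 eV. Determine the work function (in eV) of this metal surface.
2.43 eV

From Einstein's photoelectric equation: KE_max = hf - φ = hc/λ - φ

Rearranging for φ:
φ = hc/λ - KE_max

Calculate photon energy:
E_photon = hc/λ = 7.0246 eV

Therefore:
φ = 7.0246 - 4.595 = 2.43 eV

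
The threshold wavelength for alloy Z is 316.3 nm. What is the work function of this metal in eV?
3.92 eV

At the threshold wavelength, photon energy equals work function:
φ = hc/λ₀

Calculating:
φ = (6.626×10⁻³⁴ J·s)(3×10⁸ m/s) / (316.3×10⁻⁹ m)
φ = 3.92 eV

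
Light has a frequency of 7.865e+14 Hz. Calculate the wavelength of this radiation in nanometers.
381.17 nm

Using the wave equation: c = fλ

Solving for wavelength:
λ = c/f = (3×10⁸ m/s) / (7.865e+14 Hz)
λ = 381.17 nm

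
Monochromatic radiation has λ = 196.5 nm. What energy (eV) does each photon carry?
6.3096 eV

Using E = hf = hc/λ:

E = hc/λ = (6.626×10⁻³⁴ J·s)(3×10⁸ m/s) / (196.5×10⁻⁹ m)
E = 6.3096 eV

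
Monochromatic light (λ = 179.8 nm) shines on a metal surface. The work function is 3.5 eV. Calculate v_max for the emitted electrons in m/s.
1.0929e+06 m/s

First, find the maximum kinetic energy:
E_photon = hc/λ = 6.8957 eV
KE_max = E_photon - φ = 6.8957 - 3.5 = 3.3957 eV

Convert to Joules: KE_max = 3.3957 × 1.602×10⁻¹⁹ J = 5.4405e-19 J

Then use KE = ½mv² to find velocity:
v = √(2·KE/m) = √(2 × 5.4405e-19 J / 9.109e-31 kg)
v = 1.0929e+06 m/s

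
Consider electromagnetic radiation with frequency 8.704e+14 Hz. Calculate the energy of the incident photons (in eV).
3.5997 eV

Using E = hf:

E = hf = (6.626×10⁻³⁴ J·s)(8.704e+14 Hz)
E = 3.5997 eV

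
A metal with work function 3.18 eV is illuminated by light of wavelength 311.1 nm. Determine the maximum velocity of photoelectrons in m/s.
5.3225e+05 m/s

First, find the maximum kinetic energy:
E_photon = hc/λ = 3.9853 eV
KE_max = E_photon - φ = 3.9853 - 3.18 = 0.8053 eV

Convert to Joules: KE_max = 0.8053 × 1.602×10⁻¹⁹ J = 1.2903e-19 J

Then use KE = ½mv² to find velocity:
v = √(2·KE/m) = √(2 × 1.2903e-19 J / 9.109e-31 kg)
v = 5.3225e+05 m/s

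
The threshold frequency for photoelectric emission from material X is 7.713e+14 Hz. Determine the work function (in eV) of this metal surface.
3.19 eV

At the threshold frequency, photon energy equals work function:
φ = hf₀

Calculating:
φ = (6.626×10⁻³⁴ J·s)(7.713e+14 Hz)
φ = 3.19 eV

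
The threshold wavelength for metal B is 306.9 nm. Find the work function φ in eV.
4.04 eV

At the threshold wavelength, photon energy equals work function:
φ = hc/λ₀

Calculating:
φ = (6.626×10⁻³⁴ J·s)(3×10⁸ m/s) / (306.9×10⁻⁹ m)
φ = 4.04 eV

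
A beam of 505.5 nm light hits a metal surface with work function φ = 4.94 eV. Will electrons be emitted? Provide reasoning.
No

For photoemission, the photon energy must exceed the work function.

Photon energy: E = hc/λ = 2.4527 eV
Work function: φ = 4.94 eV

Since E_photon (2.4527 eV) < φ (4.94 eV), photoemission will NOT occur.
The threshold wavelength is λ₀ = hc/φ = 251.0 nm.
Since 505.5 nm > 251.0 nm, the photons lack sufficient energy.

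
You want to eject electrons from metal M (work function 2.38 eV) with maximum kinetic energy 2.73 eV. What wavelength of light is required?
242.63 nm

From Einstein's equation: KE_max = hc/λ - φ

Rearranging for λ:
hc/λ = KE_max + φ
λ = hc/(KE_max + φ)

Required photon energy:
E_photon = KE_max + φ = 2.73 + 2.38 = 5.11 eV

Required wavelength:
λ = hc/E_photon = (6.626×10⁻³⁴)(3×10⁸) / (5.11 × 1.602×10⁻¹⁹)
λ = 242.63 nm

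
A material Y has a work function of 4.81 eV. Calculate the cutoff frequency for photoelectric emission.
1.1631e+15 Hz

The threshold frequency is when the photon energy equals the work function:
hf₀ = φ

Solving for f₀:
f₀ = φ/h = (4.81 eV × 1.602×10⁻¹⁹ J/eV) / (6.626×10⁻³⁴ J·s)
f₀ = 1.1631e+15 Hz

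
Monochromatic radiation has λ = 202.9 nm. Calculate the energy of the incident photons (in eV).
6.1106 eV

Using E = hf = hc/λ:

E = hc/λ = (6.626×10⁻³⁴ J·s)(3×10⁸ m/s) / (202.9×10⁻⁹ m)
E = 6.1106 eV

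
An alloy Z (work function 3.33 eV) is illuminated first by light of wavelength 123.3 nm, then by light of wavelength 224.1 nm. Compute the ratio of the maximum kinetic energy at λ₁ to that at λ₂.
3.0535

Using Einstein's equation: KE_max = hc/λ - φ

For λ₁ = 123.3 nm:
E₁ = hc/λ₁ = 10.0555 eV
KE₁ = E₁ - φ = 10.0555 - 3.33 = 6.7255 eV

For λ₂ = 224.1 nm:
E₂ = hc/λ₂ = 5.5325 eV
KE₂ = E₂ - φ = 5.5325 - 3.33 = 2.2025 eV

Ratio: KE₁/KE₂ = 6.7255/2.2025 = 3.0535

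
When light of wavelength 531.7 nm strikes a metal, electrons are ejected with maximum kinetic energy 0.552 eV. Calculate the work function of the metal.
1.78 eV

From Einstein's photoelectric equation: KE_max = hf - φ = hc/λ - φ

Rearranging for φ:
φ = hc/λ - KE_max

Calculate photon energy:
E_photon = hc/λ = 2.3318 eV

Therefore:
φ = 2.3318 - 0.552 = 1.78 eV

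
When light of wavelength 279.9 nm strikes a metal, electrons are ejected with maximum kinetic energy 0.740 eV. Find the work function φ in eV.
3.69 eV

From Einstein's photoelectric equation: KE_max = hf - φ = hc/λ - φ

Rearranging for φ:
φ = hc/λ - KE_max

Calculate photon energy:
E_photon = hc/λ = 4.4296 eV

Therefore:
φ = 4.4296 - 0.740 = 3.69 eV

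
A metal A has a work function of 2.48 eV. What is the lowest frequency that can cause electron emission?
5.9966e+14 Hz

The threshold frequency is when the photon energy equals the work function:
hf₀ = φ

Solving for f₀:
f₀ = φ/h = (2.48 eV × 1.602×10⁻¹⁹ J/eV) / (6.626×10⁻³⁴ J·s)
f₀ = 5.9966e+14 Hz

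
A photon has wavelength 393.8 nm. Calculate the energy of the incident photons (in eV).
3.1484 eV

Using E = hf = hc/λ:

E = hc/λ = (6.626×10⁻³⁴ J·s)(3×10⁸ m/s) / (393.8×10⁻⁹ m)
E = 3.1484 eV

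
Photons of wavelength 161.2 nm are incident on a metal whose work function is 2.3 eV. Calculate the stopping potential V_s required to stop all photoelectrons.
5.3913 V

The stopping potential V_s satisfies: eV_s = KE_max

First, find KE_max using Einstein's equation:
E_photon = hc/λ = 7.6913 eV
KE_max = E_photon - φ = 7.6913 - 2.3 = 5.3913 eV

Since eV_s = KE_max:
V_s = KE_max/e = 5.3913 V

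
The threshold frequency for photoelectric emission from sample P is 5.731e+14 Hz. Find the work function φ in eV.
2.37 eV

At the threshold frequency, photon energy equals work function:
φ = hf₀

Calculating:
φ = (6.626×10⁻³⁴ J·s)(5.731e+14 Hz)
φ = 2.37 eV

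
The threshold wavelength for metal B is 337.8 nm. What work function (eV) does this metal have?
3.67 eV

At the threshold wavelength, photon energy equals work function:
φ = hc/λ₀

Calculating:
φ = (6.626×10⁻³⁴ J·s)(3×10⁸ m/s) / (337.8×10⁻⁹ m)
φ = 3.67 eV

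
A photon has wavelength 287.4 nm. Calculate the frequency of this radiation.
1.0431e+15 Hz

Using the wave equation: c = fλ

Solving for frequency:
f = c/λ = (3×10⁸ m/s) / (287.4×10⁻⁹ m)
f = 1.0431e+15 Hz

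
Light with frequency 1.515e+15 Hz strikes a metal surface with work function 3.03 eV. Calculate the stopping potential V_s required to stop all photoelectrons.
3.2355 V

The stopping potential V_s satisfies: eV_s = KE_max

First, find KE_max using Einstein's equation:
E_photon = hf = (6.626×10⁻³⁴ J·s)(1.515e+15 Hz) = 6.2655 eV
KE_max = E_photon - φ = 6.2655 - 3.03 = 3.2355 eV

Since eV_s = KE_max:
V_s = KE_max/e = 3.2355 V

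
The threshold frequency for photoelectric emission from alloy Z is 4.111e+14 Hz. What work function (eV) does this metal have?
1.70 eV

At the threshold frequency, photon energy equals work function:
φ = hf₀

Calculating:
φ = (6.626×10⁻³⁴ J·s)(4.111e+14 Hz)
φ = 1.70 eV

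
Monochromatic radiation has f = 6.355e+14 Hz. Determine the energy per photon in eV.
2.6282 eV

Using E = hf:

E = hf = (6.626×10⁻³⁴ J·s)(6.355e+14 Hz)
E = 2.6282 eV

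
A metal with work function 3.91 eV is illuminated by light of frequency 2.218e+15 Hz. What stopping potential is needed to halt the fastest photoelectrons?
5.2629 V

The stopping potential V_s satisfies: eV_s = KE_max

First, find KE_max using Einstein's equation:
E_photon = hf = (6.626×10⁻³⁴ J·s)(2.218e+15 Hz) = 9.1729 eV
KE_max = E_photon - φ = 9.1729 - 3.91 = 5.2629 eV

Since eV_s = KE_max:
V_s = KE_max/e = 5.2629 V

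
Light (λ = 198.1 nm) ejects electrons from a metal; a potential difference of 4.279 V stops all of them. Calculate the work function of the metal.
1.98 eV

The stopping potential gives the maximum kinetic energy: KE_max = eV_s = 4.279 eV

From Einstein's photoelectric equation: KE_max = hc/λ - φ
Rearranging: φ = hc/λ - KE_max

Calculate photon energy:
E_photon = hc/λ = (6.626×10⁻³⁴ J·s)(3×10⁸ m/s) / (198.1×10⁻⁹ m) = 6.2587 eV

Therefore:
φ = 6.2587 - 4.279 = 1.98 eV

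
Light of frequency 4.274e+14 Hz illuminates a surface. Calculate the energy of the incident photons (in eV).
1.7676 eV

Using E = hf:

E = hf = (6.626×10⁻³⁴ J·s)(4.274e+14 Hz)
E = 1.7676 eV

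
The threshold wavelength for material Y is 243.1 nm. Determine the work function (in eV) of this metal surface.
5.10 eV

At the threshold wavelength, photon energy equals work function:
φ = hc/λ₀

Calculating:
φ = (6.626×10⁻³⁴ J·s)(3×10⁸ m/s) / (243.1×10⁻⁹ m)
φ = 5.10 eV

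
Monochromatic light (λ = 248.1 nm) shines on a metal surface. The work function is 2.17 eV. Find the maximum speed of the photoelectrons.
9.9728e+05 m/s

First, find the maximum kinetic energy:
E_photon = hc/λ = 4.9973 eV
KE_max = E_photon - φ = 4.9973 - 2.17 = 2.8273 eV

Convert to Joules: KE_max = 2.8273 × 1.602×10⁻¹⁹ J = 4.5299e-19 J

Then use KE = ½mv² to find velocity:
v = √(2·KE/m) = √(2 × 4.5299e-19 J / 9.109e-31 kg)
v = 9.9728e+05 m/s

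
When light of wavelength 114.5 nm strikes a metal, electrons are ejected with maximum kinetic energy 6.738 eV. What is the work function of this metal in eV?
4.09 eV

From Einstein's photoelectric equation: KE_max = hf - φ = hc/λ - φ

Rearranging for φ:
φ = hc/λ - KE_max

Calculate photon energy:
E_photon = hc/λ = 10.8283 eV

Therefore:
φ = 10.8283 - 6.738 = 4.09 eV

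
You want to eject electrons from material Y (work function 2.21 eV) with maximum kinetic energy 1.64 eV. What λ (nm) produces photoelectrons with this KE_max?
322.04 nm

From Einstein's equation: KE_max = hc/λ - φ

Rearranging for λ:
hc/λ = KE_max + φ
λ = hc/(KE_max + φ)

Required photon energy:
E_photon = KE_max + φ = 1.64 + 2.21 = 3.85 eV

Required wavelength:
λ = hc/E_photon = (6.626×10⁻³⁴)(3×10⁸) / (3.85 × 1.602×10⁻¹⁹)
λ = 322.04 nm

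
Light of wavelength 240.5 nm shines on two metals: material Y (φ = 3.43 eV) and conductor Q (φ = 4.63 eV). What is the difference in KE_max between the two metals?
1.2000 eV

Using KE_max = hc/λ - φ for each metal:

Photon energy: E = hc/λ = 5.1553 eV

For material Y (φ₁ = 3.43 eV):
KE₁ = E - φ₁ = 5.1553 - 3.43 = 1.7253 eV

For conductor Q (φ₂ = 4.63 eV):
KE₂ = E - φ₂ = 5.1553 - 4.63 = 0.5253 eV

Difference:
ΔKE = KE₁ - KE₂ = 1.7253 - 0.5253 = 1.2000 eV

Note: The difference equals the difference in work functions: 4.63 - 3.43 = 1.20 eV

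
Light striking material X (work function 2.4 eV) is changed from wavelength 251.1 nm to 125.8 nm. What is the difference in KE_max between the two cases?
4.9180 eV

Using Einstein's equation: KE_max = hc/λ - φ

For λ₁ = 251.1 nm:
KE₁ = hc/λ₁ - φ = 4.9376 - 2.4 = 2.5376 eV

For λ₂ = 125.8 nm:
KE₂ = hc/λ₂ - φ = 9.8557 - 2.4 = 7.4557 eV

Change in KE:
ΔKE = KE₂ - KE₁ = 7.4557 - 2.5376 = 4.9180 eV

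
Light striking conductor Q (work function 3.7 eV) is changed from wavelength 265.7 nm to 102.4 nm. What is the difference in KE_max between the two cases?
7.4415 eV

Using Einstein's equation: KE_max = hc/λ - φ

For λ₁ = 265.7 nm:
KE₁ = hc/λ₁ - φ = 4.6663 - 3.7 = 0.9663 eV

For λ₂ = 102.4 nm:
KE₂ = hc/λ₂ - φ = 12.1078 - 3.7 = 8.4078 eV

Change in KE:
ΔKE = KE₂ - KE₁ = 8.4078 - 0.9663 = 7.4415 eV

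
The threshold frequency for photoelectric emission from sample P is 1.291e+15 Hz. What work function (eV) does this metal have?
5.34 eV

At the threshold frequency, photon energy equals work function:
φ = hf₀

Calculating:
φ = (6.626×10⁻³⁴ J·s)(1.291e+15 Hz)
φ = 5.34 eV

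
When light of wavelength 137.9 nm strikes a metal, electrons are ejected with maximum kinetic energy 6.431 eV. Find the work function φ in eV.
2.56 eV

From Einstein's photoelectric equation: KE_max = hf - φ = hc/λ - φ

Rearranging for φ:
φ = hc/λ - KE_max

Calculate photon energy:
E_photon = hc/λ = 8.9909 eV

Therefore:
φ = 8.9909 - 6.431 = 2.56 eV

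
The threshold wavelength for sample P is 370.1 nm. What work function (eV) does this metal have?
3.35 eV

At the threshold wavelength, photon energy equals work function:
φ = hc/λ₀

Calculating:
φ = (6.626×10⁻³⁴ J·s)(3×10⁸ m/s) / (370.1×10⁻⁹ m)
φ = 3.35 eV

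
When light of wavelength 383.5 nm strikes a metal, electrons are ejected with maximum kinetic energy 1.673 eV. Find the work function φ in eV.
1.56 eV

From Einstein's photoelectric equation: KE_max = hf - φ = hc/λ - φ

Rearranging for φ:
φ = hc/λ - KE_max

Calculate photon energy:
E_photon = hc/λ = 3.2330 eV

Therefore:
φ = 3.2330 - 1.673 = 1.56 eV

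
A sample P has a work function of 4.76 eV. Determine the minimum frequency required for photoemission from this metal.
1.1510e+15 Hz

The threshold frequency is when the photon energy equals the work function:
hf₀ = φ

Solving for f₀:
f₀ = φ/h = (4.76 eV × 1.602×10⁻¹⁹ J/eV) / (6.626×10⁻³⁴ J·s)
f₀ = 1.1510e+15 Hz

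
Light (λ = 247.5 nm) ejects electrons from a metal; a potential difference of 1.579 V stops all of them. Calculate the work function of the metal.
3.43 eV

The stopping potential gives the maximum kinetic energy: KE_max = eV_s = 1.579 eV

From Einstein's photoelectric equation: KE_max = hc/λ - φ
Rearranging: φ = hc/λ - KE_max

Calculate photon energy:
E_photon = hc/λ = (6.626×10⁻³⁴ J·s)(3×10⁸ m/s) / (247.5×10⁻⁹ m) = 5.0095 eV

Therefore:
φ = 5.0095 - 1.579 = 3.43 eV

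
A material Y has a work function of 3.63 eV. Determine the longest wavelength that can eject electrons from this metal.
341.55 nm

The threshold wavelength is when the photon energy equals the work function:
hc/λ₀ = φ

Solving for λ₀:
λ₀ = hc/φ = (6.626×10⁻³⁴ J·s)(3×10⁸ m/s) / (3.63 eV × 1.602×10⁻¹⁹ J/eV)
λ₀ = 341.55 nm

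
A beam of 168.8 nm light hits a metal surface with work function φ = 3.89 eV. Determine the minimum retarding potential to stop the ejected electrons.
3.4550 V

The stopping potential V_s satisfies: eV_s = KE_max

First, find KE_max using Einstein's equation:
E_photon = hc/λ = 7.3450 eV
KE_max = E_photon - φ = 7.3450 - 3.89 = 3.4550 eV

Since eV_s = KE_max:
V_s = KE_max/e = 3.4550 V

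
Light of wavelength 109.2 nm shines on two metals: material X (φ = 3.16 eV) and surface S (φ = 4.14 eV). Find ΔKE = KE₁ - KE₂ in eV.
0.9800 eV

Using KE_max = hc/λ - φ for each metal:

Photon energy: E = hc/λ = 11.3539 eV

For material X (φ₁ = 3.16 eV):
KE₁ = E - φ₁ = 11.3539 - 3.16 = 8.1939 eV

For surface S (φ₂ = 4.14 eV):
KE₂ = E - φ₂ = 11.3539 - 4.14 = 7.2139 eV

Difference:
ΔKE = KE₁ - KE₂ = 8.1939 - 7.2139 = 0.9800 eV

Note: The difference equals the difference in work functions: 4.14 - 3.16 = 0.98 eV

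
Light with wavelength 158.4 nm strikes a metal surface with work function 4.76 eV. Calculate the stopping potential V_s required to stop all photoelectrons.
3.0673 V

The stopping potential V_s satisfies: eV_s = KE_max

First, find KE_max using Einstein's equation:
E_photon = hc/λ = 7.8273 eV
KE_max = E_photon - φ = 7.8273 - 4.76 = 3.0673 eV

Since eV_s = KE_max:
V_s = KE_max/e = 3.0673 V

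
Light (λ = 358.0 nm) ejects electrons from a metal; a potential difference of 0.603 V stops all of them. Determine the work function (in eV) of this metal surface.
2.86 eV

The stopping potential gives the maximum kinetic energy: KE_max = eV_s = 0.603 eV

From Einstein's photoelectric equation: KE_max = hc/λ - φ
Rearranging: φ = hc/λ - KE_max

Calculate photon energy:
E_photon = hc/λ = (6.626×10⁻³⁴ J·s)(3×10⁸ m/s) / (358.0×10⁻⁹ m) = 3.4632 eV

Therefore:
φ = 3.4632 - 0.603 = 2.86 eV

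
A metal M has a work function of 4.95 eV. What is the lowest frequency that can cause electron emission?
1.1969e+15 Hz

The threshold frequency is when the photon energy equals the work function:
hf₀ = φ

Solving for f₀:
f₀ = φ/h = (4.95 eV × 1.602×10⁻¹⁹ J/eV) / (6.626×10⁻³⁴ J·s)
f₀ = 1.1969e+15 Hz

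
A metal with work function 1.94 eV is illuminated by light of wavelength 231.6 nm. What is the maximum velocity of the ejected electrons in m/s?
1.0958e+06 m/s

First, find the maximum kinetic energy:
E_photon = hc/λ = 5.3534 eV
KE_max = E_photon - φ = 5.3534 - 1.94 = 3.4134 eV

Convert to Joules: KE_max = 3.4134 × 1.602×10⁻¹⁹ J = 5.4688e-19 J

Then use KE = ½mv² to find velocity:
v = √(2·KE/m) = √(2 × 5.4688e-19 J / 9.109e-31 kg)
v = 1.0958e+06 m/s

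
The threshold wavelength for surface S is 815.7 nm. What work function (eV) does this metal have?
1.52 eV

At the threshold wavelength, photon energy equals work function:
φ = hc/λ₀

Calculating:
φ = (6.626×10⁻³⁴ J·s)(3×10⁸ m/s) / (815.7×10⁻⁹ m)
φ = 1.52 eV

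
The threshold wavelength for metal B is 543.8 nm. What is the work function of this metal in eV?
2.28 eV

At the threshold wavelength, photon energy equals work function:
φ = hc/λ₀

Calculating:
φ = (6.626×10⁻³⁴ J·s)(3×10⁸ m/s) / (543.8×10⁻⁹ m)
φ = 2.28 eV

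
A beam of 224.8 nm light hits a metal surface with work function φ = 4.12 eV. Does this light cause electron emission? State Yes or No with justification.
Yes

For photoemission, the photon energy must exceed the work function.

Photon energy: E = hc/λ = 5.5153 eV
Work function: φ = 4.12 eV

Since E_photon (5.5153 eV) > φ (4.12 eV), photoemission WILL occur.
The threshold wavelength is λ₀ = hc/φ = 300.9 nm.
Since 224.8 nm < 300.9 nm, the light has sufficient energy.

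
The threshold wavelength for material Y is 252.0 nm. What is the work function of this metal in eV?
4.92 eV

At the threshold wavelength, photon energy equals work function:
φ = hc/λ₀

Calculating:
φ = (6.626×10⁻³⁴ J·s)(3×10⁸ m/s) / (252.0×10⁻⁹ m)
φ = 4.92 eV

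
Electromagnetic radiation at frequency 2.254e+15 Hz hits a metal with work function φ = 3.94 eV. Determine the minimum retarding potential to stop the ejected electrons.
5.3818 V

The stopping potential V_s satisfies: eV_s = KE_max

First, find KE_max using Einstein's equation:
E_photon = hf = (6.626×10⁻³⁴ J·s)(2.254e+15 Hz) = 9.3218 eV
KE_max = E_photon - φ = 9.3218 - 3.94 = 5.3818 eV

Since eV_s = KE_max:
V_s = KE_max/e = 5.3818 V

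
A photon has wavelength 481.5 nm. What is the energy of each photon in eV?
2.5750 eV

Using E = hf = hc/λ:

E = hc/λ = (6.626×10⁻³⁴ J·s)(3×10⁸ m/s) / (481.5×10⁻⁹ m)
E = 2.5750 eV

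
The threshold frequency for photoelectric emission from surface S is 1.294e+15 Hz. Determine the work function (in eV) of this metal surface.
5.35 eV

At the threshold frequency, photon energy equals work function:
φ = hf₀

Calculating:
φ = (6.626×10⁻³⁴ J·s)(1.294e+15 Hz)
φ = 5.35 eV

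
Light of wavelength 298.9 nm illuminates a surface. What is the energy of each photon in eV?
4.1480 eV

Using E = hf = hc/λ:

E = hc/λ = (6.626×10⁻³⁴ J·s)(3×10⁸ m/s) / (298.9×10⁻⁹ m)
E = 4.1480 eV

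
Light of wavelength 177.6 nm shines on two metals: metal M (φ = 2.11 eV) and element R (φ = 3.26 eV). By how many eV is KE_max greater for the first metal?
1.1500 eV

Using KE_max = hc/λ - φ for each metal:

Photon energy: E = hc/λ = 6.9811 eV

For metal M (φ₁ = 2.11 eV):
KE₁ = E - φ₁ = 6.9811 - 2.11 = 4.8711 eV

For element R (φ₂ = 3.26 eV):
KE₂ = E - φ₂ = 6.9811 - 3.26 = 3.7211 eV

Difference:
ΔKE = KE₁ - KE₂ = 4.8711 - 3.7211 = 1.1500 eV

Note: The difference equals the difference in work functions: 3.26 - 2.11 = 1.15 eV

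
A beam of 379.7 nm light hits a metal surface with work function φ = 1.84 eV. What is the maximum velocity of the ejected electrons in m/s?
7.0808e+05 m/s

First, find the maximum kinetic energy:
E_photon = hc/λ = 3.2653 eV
KE_max = E_photon - φ = 3.2653 - 1.84 = 1.4253 eV

Convert to Joules: KE_max = 1.4253 × 1.602×10⁻¹⁹ J = 2.2836e-19 J

Then use KE = ½mv² to find velocity:
v = √(2·KE/m) = √(2 × 2.2836e-19 J / 9.109e-31 kg)
v = 7.0808e+05 m/s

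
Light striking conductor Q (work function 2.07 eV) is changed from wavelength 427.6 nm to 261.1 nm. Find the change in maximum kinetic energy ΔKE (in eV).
1.8490 eV

Using Einstein's equation: KE_max = hc/λ - φ

For λ₁ = 427.6 nm:
KE₁ = hc/λ₁ - φ = 2.8995 - 2.07 = 0.8295 eV

For λ₂ = 261.1 nm:
KE₂ = hc/λ₂ - φ = 4.7485 - 2.07 = 2.6785 eV

Change in KE:
ΔKE = KE₂ - KE₁ = 2.6785 - 0.8295 = 1.8490 eV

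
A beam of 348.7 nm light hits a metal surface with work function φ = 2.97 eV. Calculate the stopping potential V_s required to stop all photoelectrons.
0.5856 V

The stopping potential V_s satisfies: eV_s = KE_max

First, find KE_max using Einstein's equation:
E_photon = hc/λ = 3.5556 eV
KE_max = E_photon - φ = 3.5556 - 2.97 = 0.5856 eV

Since eV_s = KE_max:
V_s = KE_max/e = 0.5856 V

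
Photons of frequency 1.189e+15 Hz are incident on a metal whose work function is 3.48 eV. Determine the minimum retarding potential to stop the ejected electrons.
1.4373 V

The stopping potential V_s satisfies: eV_s = KE_max

First, find KE_max using Einstein's equation:
E_photon = hf = (6.626×10⁻³⁴ J·s)(1.189e+15 Hz) = 4.9173 eV
KE_max = E_photon - φ = 4.9173 - 3.48 = 1.4373 eV

Since eV_s = KE_max:
V_s = KE_max/e = 1.4373 V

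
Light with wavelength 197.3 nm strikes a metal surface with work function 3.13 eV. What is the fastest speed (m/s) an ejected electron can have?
1.0533e+06 m/s

First, find the maximum kinetic energy:
E_photon = hc/λ = 6.2840 eV
KE_max = E_photon - φ = 6.2840 - 3.13 = 3.1540 eV

Convert to Joules: KE_max = 3.1540 × 1.602×10⁻¹⁹ J = 5.0533e-19 J

Then use KE = ½mv² to find velocity:
v = √(2·KE/m) = √(2 × 5.0533e-19 J / 9.109e-31 kg)
v = 1.0533e+06 m/s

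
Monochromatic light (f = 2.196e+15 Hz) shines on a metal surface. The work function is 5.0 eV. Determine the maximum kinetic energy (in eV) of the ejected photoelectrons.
4.0819 eV

Using Einstein's photoelectric equation: KE_max = hf - φ

First, calculate the photon energy:
E_photon = hf = (6.626×10⁻³⁴ J·s)(2.196e+15 Hz)
E_photon = 9.0819 eV

Then, the maximum kinetic energy:
KE_max = E_photon - φ = 9.0819 eV - 5.0 eV = 4.0819 eV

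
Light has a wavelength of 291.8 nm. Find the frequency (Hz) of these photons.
1.0274e+15 Hz

Using the wave equation: c = fλ

Solving for frequency:
f = c/λ = (3×10⁸ m/s) / (291.8×10⁻⁹ m)
f = 1.0274e+15 Hz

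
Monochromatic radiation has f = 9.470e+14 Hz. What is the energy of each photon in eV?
3.9165 eV

Using E = hf:

E = hf = (6.626×10⁻³⁴ J·s)(9.470e+14 Hz)
E = 3.9165 eV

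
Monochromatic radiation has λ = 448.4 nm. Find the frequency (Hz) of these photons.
6.6858e+14 Hz

Using the wave equation: c = fλ

Solving for frequency:
f = c/λ = (3×10⁸ m/s) / (448.4×10⁻⁹ m)
f = 6.6858e+14 Hz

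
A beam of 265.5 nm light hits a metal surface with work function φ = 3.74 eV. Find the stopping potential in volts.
0.9298 V

The stopping potential V_s satisfies: eV_s = KE_max

First, find KE_max using Einstein's equation:
E_photon = hc/λ = 4.6698 eV
KE_max = E_photon - φ = 4.6698 - 3.74 = 0.9298 eV

Since eV_s = KE_max:
V_s = KE_max/e = 0.9298 V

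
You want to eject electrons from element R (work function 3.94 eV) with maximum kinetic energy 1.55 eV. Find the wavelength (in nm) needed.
225.84 nm

From Einstein's equation: KE_max = hc/λ - φ

Rearranging for λ:
hc/λ = KE_max + φ
λ = hc/(KE_max + φ)

Required photon energy:
E_photon = KE_max + φ = 1.55 + 3.94 = 5.49 eV

Required wavelength:
λ = hc/E_photon = (6.626×10⁻³⁴)(3×10⁸) / (5.49 × 1.602×10⁻¹⁹)
λ = 225.84 nm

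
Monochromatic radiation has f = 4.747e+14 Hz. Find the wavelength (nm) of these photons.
631.54 nm

Using the wave equation: c = fλ

Solving for wavelength:
λ = c/f = (3×10⁸ m/s) / (4.747e+14 Hz)
λ = 631.54 nm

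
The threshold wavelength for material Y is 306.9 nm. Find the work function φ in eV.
4.04 eV

At the threshold wavelength, photon energy equals work function:
φ = hc/λ₀

Calculating:
φ = (6.626×10⁻³⁴ J·s)(3×10⁸ m/s) / (306.9×10⁻⁹ m)
φ = 4.04 eV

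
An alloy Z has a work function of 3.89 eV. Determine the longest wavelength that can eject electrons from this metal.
318.73 nm

The threshold wavelength is when the photon energy equals the work function:
hc/λ₀ = φ

Solving for λ₀:
λ₀ = hc/φ = (6.626×10⁻³⁴ J·s)(3×10⁸ m/s) / (3.89 eV × 1.602×10⁻¹⁹ J/eV)
λ₀ = 318.73 nm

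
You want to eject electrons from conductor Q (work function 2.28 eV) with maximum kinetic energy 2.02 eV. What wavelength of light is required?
288.34 nm

From Einstein's equation: KE_max = hc/λ - φ

Rearranging for λ:
hc/λ = KE_max + φ
λ = hc/(KE_max + φ)

Required photon energy:
E_photon = KE_max + φ = 2.02 + 2.28 = 4.30 eV

Required wavelength:
λ = hc/E_photon = (6.626×10⁻³⁴)(3×10⁸) / (4.30 × 1.602×10⁻¹⁹)
λ = 288.34 nm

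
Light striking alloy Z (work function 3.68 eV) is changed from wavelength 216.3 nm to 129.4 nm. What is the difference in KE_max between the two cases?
3.8494 eV

Using Einstein's equation: KE_max = hc/λ - φ

For λ₁ = 216.3 nm:
KE₁ = hc/λ₁ - φ = 5.7320 - 3.68 = 2.0520 eV

For λ₂ = 129.4 nm:
KE₂ = hc/λ₂ - φ = 9.5815 - 3.68 = 5.9015 eV

Change in KE:
ΔKE = KE₂ - KE₁ = 5.9015 - 2.0520 = 3.8494 eV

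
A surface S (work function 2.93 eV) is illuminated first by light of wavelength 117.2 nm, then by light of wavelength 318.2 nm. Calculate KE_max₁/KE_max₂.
7.9146

Using Einstein's equation: KE_max = hc/λ - φ

For λ₁ = 117.2 nm:
E₁ = hc/λ₁ = 10.5789 eV
KE₁ = E₁ - φ = 10.5789 - 2.93 = 7.6489 eV

For λ₂ = 318.2 nm:
E₂ = hc/λ₂ = 3.8964 eV
KE₂ = E₂ - φ = 3.8964 - 2.93 = 0.9664 eV

Ratio: KE₁/KE₂ = 7.6489/0.9664 = 7.9146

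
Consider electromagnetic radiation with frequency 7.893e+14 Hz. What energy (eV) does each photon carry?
3.2643 eV

Using E = hf:

E = hf = (6.626×10⁻³⁴ J·s)(7.893e+14 Hz)
E = 3.2643 eV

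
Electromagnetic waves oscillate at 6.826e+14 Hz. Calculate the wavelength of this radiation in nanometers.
439.19 nm

Using the wave equation: c = fλ

Solving for wavelength:
λ = c/f = (3×10⁸ m/s) / (6.826e+14 Hz)
λ = 439.19 nm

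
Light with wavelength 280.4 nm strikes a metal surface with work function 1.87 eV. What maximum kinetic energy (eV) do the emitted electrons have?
2.5517 eV

Using Einstein's photoelectric equation: KE_max = hf - φ = hc/λ - φ

First, calculate the photon energy:
E_photon = hc/λ = (6.626×10⁻³⁴ J·s)(3×10⁸ m/s) / (280.4×10⁻⁹ m)
E_photon = 4.4217 eV

Then, the maximum kinetic energy:
KE_max = E_photon - φ = 4.4217 eV - 1.87 eV = 2.5517 eV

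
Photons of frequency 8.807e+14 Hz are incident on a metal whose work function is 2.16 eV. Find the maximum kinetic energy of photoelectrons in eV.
1.4823 eV

Using Einstein's photoelectric equation: KE_max = hf - φ

First, calculate the photon energy:
E_photon = hf = (6.626×10⁻³⁴ J·s)(8.807e+14 Hz)
E_photon = 3.6423 eV

Then, the maximum kinetic energy:
KE_max = E_photon - φ = 3.6423 eV - 2.16 eV = 1.4823 eV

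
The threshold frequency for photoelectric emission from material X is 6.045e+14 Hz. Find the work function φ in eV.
2.50 eV

At the threshold frequency, photon energy equals work function:
φ = hf₀

Calculating:
φ = (6.626×10⁻³⁴ J·s)(6.045e+14 Hz)
φ = 2.50 eV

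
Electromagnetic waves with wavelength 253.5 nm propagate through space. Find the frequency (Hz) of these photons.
1.1826e+15 Hz

Using the wave equation: c = fλ

Solving for frequency:
f = c/λ = (3×10⁸ m/s) / (253.5×10⁻⁹ m)
f = 1.1826e+15 Hz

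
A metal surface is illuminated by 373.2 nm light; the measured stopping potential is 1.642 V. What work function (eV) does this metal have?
1.68 eV

The stopping potential gives the maximum kinetic energy: KE_max = eV_s = 1.642 eV

From Einstein's photoelectric equation: KE_max = hc/λ - φ
Rearranging: φ = hc/λ - KE_max

Calculate photon energy:
E_photon = hc/λ = (6.626×10⁻³⁴ J·s)(3×10⁸ m/s) / (373.2×10⁻⁹ m) = 3.3222 eV

Therefore:
φ = 3.3222 - 1.642 = 1.68 eV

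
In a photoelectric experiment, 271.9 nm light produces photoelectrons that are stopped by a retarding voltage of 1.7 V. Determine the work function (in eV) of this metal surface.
2.86 eV

The stopping potential gives the maximum kinetic energy: KE_max = eV_s = 1.7 eV

From Einstein's photoelectric equation: KE_max = hc/λ - φ
Rearranging: φ = hc/λ - KE_max

Calculate photon energy:
E_photon = hc/λ = (6.626×10⁻³⁴ J·s)(3×10⁸ m/s) / (271.9×10⁻⁹ m) = 4.5599 eV

Therefore:
φ = 4.5599 - 1.7 = 2.86 eV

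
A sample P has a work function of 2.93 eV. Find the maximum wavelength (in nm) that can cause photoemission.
423.15 nm

The threshold wavelength is when the photon energy equals the work function:
hc/λ₀ = φ

Solving for λ₀:
λ₀ = hc/φ = (6.626×10⁻³⁴ J·s)(3×10⁸ m/s) / (2.93 eV × 1.602×10⁻¹⁹ J/eV)
λ₀ = 423.15 nm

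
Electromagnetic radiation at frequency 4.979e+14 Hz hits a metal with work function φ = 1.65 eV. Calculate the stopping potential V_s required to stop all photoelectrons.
0.4091 V

The stopping potential V_s satisfies: eV_s = KE_max

First, find KE_max using Einstein's equation:
E_photon = hf = (6.626×10⁻³⁴ J·s)(4.979e+14 Hz) = 2.0591 eV
KE_max = E_photon - φ = 2.0591 - 1.65 = 0.4091 eV

Since eV_s = KE_max:
V_s = KE_max/e = 0.4091 V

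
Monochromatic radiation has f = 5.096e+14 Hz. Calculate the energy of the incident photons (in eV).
2.1075 eV

Using E = hf:

E = hf = (6.626×10⁻³⁴ J·s)(5.096e+14 Hz)
E = 2.1075 eV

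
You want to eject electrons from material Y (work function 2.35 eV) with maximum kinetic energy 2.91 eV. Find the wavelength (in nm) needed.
235.71 nm

From Einstein's equation: KE_max = hc/λ - φ

Rearranging for λ:
hc/λ = KE_max + φ
λ = hc/(KE_max + φ)

Required photon energy:
E_photon = KE_max + φ = 2.91 + 2.35 = 5.26 eV

Required wavelength:
λ = hc/E_photon = (6.626×10⁻³⁴)(3×10⁸) / (5.26 × 1.602×10⁻¹⁹)
λ = 235.71 nm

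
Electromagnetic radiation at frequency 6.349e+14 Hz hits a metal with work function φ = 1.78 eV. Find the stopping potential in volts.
0.8457 V

The stopping potential V_s satisfies: eV_s = KE_max

First, find KE_max using Einstein's equation:
E_photon = hf = (6.626×10⁻³⁴ J·s)(6.349e+14 Hz) = 2.6257 eV
KE_max = E_photon - φ = 2.6257 - 1.78 = 0.8457 eV

Since eV_s = KE_max:
V_s = KE_max/e = 0.8457 V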